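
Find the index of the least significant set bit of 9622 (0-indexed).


0b10010110010110. Lowest set bit at position 1

1


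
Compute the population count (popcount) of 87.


0b1010111 has 5 set bits

5


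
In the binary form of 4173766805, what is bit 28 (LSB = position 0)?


0b11111000110001101010000010010101, position 28 = 1

1


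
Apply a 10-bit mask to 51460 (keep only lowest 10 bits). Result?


51460 & 1023 = 260

260


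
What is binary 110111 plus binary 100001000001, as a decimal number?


110111 + 100001000001 = 100001111000 = 2168

2168


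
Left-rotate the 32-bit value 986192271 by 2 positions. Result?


Rotate 0b111010110010000001100110001111 left by 2 (32-bit) = 0b11101011001000000110011000111100 = 3944769084

3944769084


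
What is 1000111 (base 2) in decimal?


1000111 in decimal = 71

71


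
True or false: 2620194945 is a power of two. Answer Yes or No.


0b10011100001011010000000010000001. Multiple bits set => No

No


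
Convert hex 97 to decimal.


97 hex = 151 decimal

151


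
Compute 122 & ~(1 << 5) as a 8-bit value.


122 & ~(1 << 5) = 90

90


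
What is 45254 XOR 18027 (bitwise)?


0b1011000011000110 ^ 0b100011001101011 = 0b1111011010101101 = 63149

63149


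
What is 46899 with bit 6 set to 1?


46899 | (1 << 6) = 46899 | 64 = 46963

46963


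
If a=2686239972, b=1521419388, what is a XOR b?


2686239972 ^ 1521419388 = 4206084248

4206084248


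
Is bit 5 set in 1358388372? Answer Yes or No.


0b1010000111101110101110010010100, bit 5 = 0. No

No


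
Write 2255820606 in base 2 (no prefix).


2255820606 = 10000110011101010001011100111110 in binary

10000110011101010001011100111110


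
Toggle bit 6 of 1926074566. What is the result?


1926074566 ^ (1 << 6) = 1926074566 ^ 64 = 1926074502

1926074502


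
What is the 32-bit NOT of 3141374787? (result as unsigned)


~0b10111011001111011001001101000011 = 0b1000100110000100110110010111100 = 1153592508 (32-bit unsigned)

1153592508


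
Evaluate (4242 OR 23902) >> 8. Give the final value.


Step 1: 4242 | 23902 = 24030
Step 2: 24030 >> 8 = 93

93


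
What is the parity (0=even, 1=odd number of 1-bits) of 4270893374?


0b11111110100100001010100100111110 has 18 ones => parity 0

0


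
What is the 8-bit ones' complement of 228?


228 ^ 255 = 27

27


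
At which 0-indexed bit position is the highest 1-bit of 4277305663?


0b11111110111100101000000100111111. Highest set bit at position 31

31


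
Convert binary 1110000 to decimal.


1110000 in decimal = 112

112


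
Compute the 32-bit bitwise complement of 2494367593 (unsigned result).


~0b10010100101011010000011101101001 = 0b1101011010100101111100010010110 = 1800599702 (32-bit unsigned)

1800599702


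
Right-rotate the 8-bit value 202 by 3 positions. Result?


Rotate 0b11001010 right by 3 (8-bit) = 0b1011001 = 89

89


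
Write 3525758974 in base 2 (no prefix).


3525758974 = 11010010001001101100111111111110 in binary

11010010001001101100111111111110


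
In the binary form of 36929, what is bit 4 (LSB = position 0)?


0b1001000001000001, position 4 = 0

0


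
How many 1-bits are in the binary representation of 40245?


0b1001110100110101 has 9 set bits

9


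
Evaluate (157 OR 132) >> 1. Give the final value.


Step 1: 157 | 132 = 157
Step 2: 157 >> 1 = 78

78


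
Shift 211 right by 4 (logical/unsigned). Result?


0b11010011 >> 4 = 0b1101 = 13

13


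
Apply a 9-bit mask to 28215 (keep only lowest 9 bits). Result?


28215 & 511 = 55

55


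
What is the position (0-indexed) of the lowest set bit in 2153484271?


0b10000000010110111000111111101111. Lowest set bit at position 0

0


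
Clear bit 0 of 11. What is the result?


11 & ~(1 << 0) = 10

10


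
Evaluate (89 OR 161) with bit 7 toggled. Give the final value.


Step 1: 89 | 161 = 249
Step 2: 249 ^ (1 << 7) = 249 ^ 128 = 121

121


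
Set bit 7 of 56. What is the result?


56 | (1 << 7) = 56 | 128 = 184

184


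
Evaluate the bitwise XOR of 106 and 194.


0b1101010 ^ 0b11000010 = 0b10101000 = 168

168


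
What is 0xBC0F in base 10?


BC0F hex = 48143 decimal

48143


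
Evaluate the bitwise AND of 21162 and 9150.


0b101001010101010 & 0b10001110111110 = 0b1010101010 = 682

682


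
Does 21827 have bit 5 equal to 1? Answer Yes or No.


0b101010101000011, bit 5 = 0. No

No


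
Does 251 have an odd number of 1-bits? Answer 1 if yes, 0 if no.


0b11111011 has 7 ones => parity 1

1


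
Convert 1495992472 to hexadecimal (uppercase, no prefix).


1495992472 = 592B0898 hex

592B0898


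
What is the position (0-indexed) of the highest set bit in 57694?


0b1110000101011110. Highest set bit at position 15

15


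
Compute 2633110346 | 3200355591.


0b10011100111100100001001101001010 | 0b10111110110000011000110100000111 = 0b10111110111100111001111101001111 = 3203637071

3203637071


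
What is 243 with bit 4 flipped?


243 ^ (1 << 4) = 243 ^ 16 = 227

227


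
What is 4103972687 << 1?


0b11110100100111011010011101001111 << 1 = 0b111101001001110110100111010011110 = 8207945374

8207945374


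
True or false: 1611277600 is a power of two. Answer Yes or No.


0b1100000000010100010010100100000. Multiple bits set => No

No


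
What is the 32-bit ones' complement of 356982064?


356982064 ^ 4294967295 = 3937985231

3937985231


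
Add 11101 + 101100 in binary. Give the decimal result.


11101 + 101100 = 1001001 = 73

73


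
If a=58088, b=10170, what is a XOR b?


58088 ^ 10170 = 50514

50514


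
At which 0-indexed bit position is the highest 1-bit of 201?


0b11001001. Highest set bit at position 7

7


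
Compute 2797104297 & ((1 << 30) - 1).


2797104297 & 1073741823 = 649620649

649620649


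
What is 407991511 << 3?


0b11000010100010111010011010111 << 3 = 0b11000010100010111010011010111000 = 3263932088

3263932088


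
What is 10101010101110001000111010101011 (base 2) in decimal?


10101010101110001000111010101011 in decimal = 2864221867

2864221867


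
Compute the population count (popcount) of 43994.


0b1010101111011010 has 10 set bits

10


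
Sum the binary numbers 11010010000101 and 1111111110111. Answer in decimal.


11010010000101 + 1111111110111 = 101010001111100 = 21628

21628


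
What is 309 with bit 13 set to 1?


309 | (1 << 13) = 309 | 8192 = 8501

8501


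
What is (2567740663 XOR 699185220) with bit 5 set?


Step 1: 2567740663 ^ 699185220 = 2963285171
Step 2: 2963285171 | (1 << 5) = 2963285171 | 32 = 2963285171

2963285171


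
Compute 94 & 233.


0b1011110 & 0b11101001 = 0b1001000 = 72

72


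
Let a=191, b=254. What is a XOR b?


191 ^ 254 = 65

65


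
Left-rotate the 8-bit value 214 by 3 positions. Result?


Rotate 0b11010110 left by 3 (8-bit) = 0b10110110 = 182

182


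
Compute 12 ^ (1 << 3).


12 ^ (1 << 3) = 12 ^ 8 = 4

4


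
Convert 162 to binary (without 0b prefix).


162 = 10100010 in binary

10100010


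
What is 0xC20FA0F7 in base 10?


C20FA0F7 hex = 3255804151 decimal

3255804151


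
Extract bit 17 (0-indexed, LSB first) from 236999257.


0b1110001000000101001001011001, position 17 = 0

0


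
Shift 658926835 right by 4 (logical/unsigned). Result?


0b100111010001100110110011110011 >> 4 = 0b10011101000110011011001111 = 41182927

41182927


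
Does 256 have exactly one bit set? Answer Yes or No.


0b100000000. Only one bit set => Yes

Yes


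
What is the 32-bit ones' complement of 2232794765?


2232794765 ^ 4294967295 = 2062172530

2062172530


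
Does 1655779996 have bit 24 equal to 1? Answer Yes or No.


0b1100010101100010011001010011100, bit 24 = 0. No

No


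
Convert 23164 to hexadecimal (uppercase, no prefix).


23164 = 5A7C hex

5A7C


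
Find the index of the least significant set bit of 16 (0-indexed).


0b10000. Lowest set bit at position 4

4


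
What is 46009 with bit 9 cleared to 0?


46009 & ~(1 << 9) = 45497

45497


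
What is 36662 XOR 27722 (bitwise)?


0b1000111100110110 ^ 0b110110001001010 = 0b1110001101111100 = 58236

58236


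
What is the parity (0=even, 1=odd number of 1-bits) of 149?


0b10010101 has 4 ones => parity 0

0


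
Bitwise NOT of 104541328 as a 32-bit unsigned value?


~0b110001110110010110010010000 = 0b11111001110001001101001101101111 = 4190425967 (32-bit unsigned)

4190425967


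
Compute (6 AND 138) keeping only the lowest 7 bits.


Step 1: 6 & 138 = 2
Step 2: 2 & 127 = 2

2


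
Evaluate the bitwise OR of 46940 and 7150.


0b1011011101011100 | 0b1101111101110 = 0b1011111111111110 = 49150

49150


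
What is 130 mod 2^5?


130 & 31 = 2

2


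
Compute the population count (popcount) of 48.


0b110000 has 2 set bits

2


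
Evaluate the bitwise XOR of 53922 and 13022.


0b1101001010100010 ^ 0b11001011011110 = 0b1110000001111100 = 57468

57468


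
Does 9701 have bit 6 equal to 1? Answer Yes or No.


0b10010111100101, bit 6 = 1. Yes

Yes


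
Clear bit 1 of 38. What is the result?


38 & ~(1 << 1) = 36

36


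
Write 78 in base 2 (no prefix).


78 = 1001110 in binary

1001110


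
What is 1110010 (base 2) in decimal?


1110010 in decimal = 114

114


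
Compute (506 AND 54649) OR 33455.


Step 1: 506 & 54649 = 376
Step 2: 376 | 33455 = 33791

33791


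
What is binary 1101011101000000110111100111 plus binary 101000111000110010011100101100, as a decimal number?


1101011101000000110111100111 + 101000111000110010011100101100 = 110110010101110011010100010011 = 911684883

911684883


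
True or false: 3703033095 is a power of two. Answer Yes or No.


0b11011100101101111100110100000111. Multiple bits set => No

No


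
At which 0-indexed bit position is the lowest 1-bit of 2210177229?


0b10000011101111001010000011001101. Lowest set bit at position 0

0


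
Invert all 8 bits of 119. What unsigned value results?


119 ^ 255 = 136

136


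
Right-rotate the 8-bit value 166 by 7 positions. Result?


Rotate 0b10100110 right by 7 (8-bit) = 0b1001101 = 77

77


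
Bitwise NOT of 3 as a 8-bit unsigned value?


~0b11 = 0b11111100 = 252 (8-bit unsigned)

252


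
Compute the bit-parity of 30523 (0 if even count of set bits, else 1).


0b111011100111011 has 11 ones => parity 1

1


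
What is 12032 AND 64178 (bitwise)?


0b10111100000000 & 0b1111101010110010 = 0b10101000000000 = 10752

10752


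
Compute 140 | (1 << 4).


140 | (1 << 4) = 140 | 16 = 156

156


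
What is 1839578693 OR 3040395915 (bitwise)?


0b1101101101001011011111001000101 | 0b10110101001110001100001010001011 = 0b11111101101111011111111011001111 = 4257087183

4257087183


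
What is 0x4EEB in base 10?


4EEB hex = 20203 decimal

20203


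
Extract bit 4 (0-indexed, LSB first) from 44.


0b101100, position 4 = 0

0


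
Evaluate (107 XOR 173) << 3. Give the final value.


Step 1: 107 ^ 173 = 198
Step 2: 198 << 3 = 1584

1584


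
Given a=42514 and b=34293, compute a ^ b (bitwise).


42514 ^ 34293 = 9191

9191


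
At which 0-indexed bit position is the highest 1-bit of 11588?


0b10110101000100. Highest set bit at position 13

13


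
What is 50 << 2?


0b110010 << 2 = 0b11001000 = 200

200


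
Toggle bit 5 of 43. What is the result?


43 ^ (1 << 5) = 43 ^ 32 = 11

11


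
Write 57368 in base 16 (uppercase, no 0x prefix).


57368 = E018 hex

E018


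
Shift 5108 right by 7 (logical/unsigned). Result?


0b1001111110100 >> 7 = 0b100111 = 39

39


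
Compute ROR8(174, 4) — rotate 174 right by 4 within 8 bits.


Rotate 0b10101110 right by 4 (8-bit) = 0b11101010 = 234

234


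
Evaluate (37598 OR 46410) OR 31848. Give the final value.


Step 1: 37598 | 46410 = 47070
Step 2: 47070 | 31848 = 65534

65534


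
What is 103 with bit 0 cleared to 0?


103 & ~(1 << 0) = 102

102


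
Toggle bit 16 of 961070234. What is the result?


961070234 ^ (1 << 16) = 961070234 ^ 65536 = 961135770

961135770


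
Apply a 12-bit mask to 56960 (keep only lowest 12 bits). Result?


56960 & 4095 = 3712

3712


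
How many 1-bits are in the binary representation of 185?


0b10111001 has 5 set bits

5


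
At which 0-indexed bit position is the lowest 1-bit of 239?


0b11101111. Lowest set bit at position 0

0


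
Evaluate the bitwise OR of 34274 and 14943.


0b1000010111100010 | 0b11101001011111 = 0b1011111111111111 = 49151

49151


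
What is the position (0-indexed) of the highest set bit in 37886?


0b1001001111111110. Highest set bit at position 15

15


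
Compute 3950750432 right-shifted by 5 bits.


0b11101011011110111010101011100000 >> 5 = 0b111010110111101110101010111 = 123460951

123460951


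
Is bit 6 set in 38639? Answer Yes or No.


0b1001011011101111, bit 6 = 1. Yes

Yes


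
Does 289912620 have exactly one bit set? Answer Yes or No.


0b10001010001111011011100101100. Multiple bits set => No

No


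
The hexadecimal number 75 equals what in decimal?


75 hex = 117 decimal

117


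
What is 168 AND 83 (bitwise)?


0b10101000 & 0b1010011 = 0b0 = 0

0


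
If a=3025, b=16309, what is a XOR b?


3025 ^ 16309 = 13412

13412


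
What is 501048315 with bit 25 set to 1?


501048315 | (1 << 25) = 501048315 | 33554432 = 534602747

534602747


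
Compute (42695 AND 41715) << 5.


Step 1: 42695 & 41715 = 41667
Step 2: 41667 << 5 = 1333344

1333344


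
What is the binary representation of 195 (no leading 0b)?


195 = 11000011 in binary

11000011


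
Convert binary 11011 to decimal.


11011 in decimal = 27

27


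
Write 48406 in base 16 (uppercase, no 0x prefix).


48406 = BD16 hex

BD16


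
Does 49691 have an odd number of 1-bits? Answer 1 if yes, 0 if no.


0b1100001000011011 has 7 ones => parity 1

1


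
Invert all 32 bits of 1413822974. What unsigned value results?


1413822974 ^ 4294967295 = 2881144321

2881144321


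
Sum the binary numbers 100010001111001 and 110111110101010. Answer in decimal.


100010001111001 + 110111110101010 = 1011010000100011 = 46115

46115


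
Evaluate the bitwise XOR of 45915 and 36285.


0b1011001101011011 ^ 0b1000110110111101 = 0b11111011100110 = 16102

16102


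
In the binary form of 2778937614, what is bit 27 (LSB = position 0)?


0b10100101101000110011100100001110, position 27 = 0

0


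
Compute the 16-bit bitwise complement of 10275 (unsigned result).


~0b10100000100011 = 0b1101011111011100 = 55260 (16-bit unsigned)

55260


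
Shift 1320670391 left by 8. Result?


0b1001110101101111101010010110111 << 8 = 0b100111010110111110101001011011100000000 = 338091620096

338091620096


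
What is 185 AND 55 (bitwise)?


0b10111001 & 0b110111 = 0b110001 = 49

49


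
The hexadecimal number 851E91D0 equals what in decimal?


851E91D0 hex = 2233373136 decimal

2233373136


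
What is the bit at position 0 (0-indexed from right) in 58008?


0b1110001010011000, position 0 = 0

0


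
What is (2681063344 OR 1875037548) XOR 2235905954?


Step 1: 2681063344 | 1875037548 = 4291809276
Step 2: 4291809276 ^ 2235905954 = 2055927902

2055927902


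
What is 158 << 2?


0b10011110 << 2 = 0b1001111000 = 632

632


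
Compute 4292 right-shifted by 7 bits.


0b1000011000100 >> 7 = 0b100001 = 33

33


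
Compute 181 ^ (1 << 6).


181 ^ (1 << 6) = 181 ^ 64 = 245

245


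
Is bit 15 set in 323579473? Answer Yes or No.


0b10011010010010110111001010001, bit 15 = 0. No

No


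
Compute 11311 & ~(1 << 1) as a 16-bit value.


11311 & ~(1 << 1) = 11309

11309


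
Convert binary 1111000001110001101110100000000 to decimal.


1111000001110001101110100000000 in decimal = 2016992512

2016992512


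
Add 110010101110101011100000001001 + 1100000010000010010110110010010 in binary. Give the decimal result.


110010101110101011100000001001 + 1100000010000010010110110010010 = 10010010111110111110010110011011 = 2465981851

2465981851


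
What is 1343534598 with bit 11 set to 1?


1343534598 | (1 << 11) = 1343534598 | 2048 = 1343536646

1343536646


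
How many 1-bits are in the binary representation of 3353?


0b110100011001 has 6 set bits

6


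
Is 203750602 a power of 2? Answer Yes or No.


0b1100001001001111110011001010. Multiple bits set => No

No


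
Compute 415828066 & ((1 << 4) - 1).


415828066 & 15 = 2

2


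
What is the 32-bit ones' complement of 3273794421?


3273794421 ^ 4294967295 = 1021172874

1021172874


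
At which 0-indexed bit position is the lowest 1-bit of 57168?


0b1101111101010000. Lowest set bit at position 4

4


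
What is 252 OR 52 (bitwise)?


0b11111100 | 0b110100 = 0b11111100 = 252

252


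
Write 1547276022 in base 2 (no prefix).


1547276022 = 1011100001110011000111011110110 in binary

1011100001110011000111011110110


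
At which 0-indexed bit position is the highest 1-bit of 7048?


0b1101110001000. Highest set bit at position 12

12


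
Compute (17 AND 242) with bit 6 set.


Step 1: 17 & 242 = 16
Step 2: 16 | (1 << 6) = 16 | 64 = 80

80


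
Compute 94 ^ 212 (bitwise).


0b1011110 ^ 0b11010100 = 0b10001010 = 138

138


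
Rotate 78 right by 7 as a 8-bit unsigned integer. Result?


Rotate 0b1001110 right by 7 (8-bit) = 0b10011100 = 156

156


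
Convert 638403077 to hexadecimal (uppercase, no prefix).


638403077 = 260D4205 hex

260D4205


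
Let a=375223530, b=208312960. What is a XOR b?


375223530 ^ 208312960 = 439873130

439873130


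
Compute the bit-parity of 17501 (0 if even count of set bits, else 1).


0b100010001011101 has 7 ones => parity 1

1


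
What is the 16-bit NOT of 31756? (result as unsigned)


~0b111110000001100 = 0b1000001111110011 = 33779 (16-bit unsigned)

33779


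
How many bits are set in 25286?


0b110001011000110 has 7 set bits

7


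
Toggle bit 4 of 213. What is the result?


213 ^ (1 << 4) = 213 ^ 16 = 197

197


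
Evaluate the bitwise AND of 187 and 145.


0b10111011 & 0b10010001 = 0b10010001 = 145

145


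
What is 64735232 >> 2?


0b11110110111100100000000000 >> 2 = 0b111101101111001000000000 = 16183808

16183808


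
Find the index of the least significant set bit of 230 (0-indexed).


0b11100110. Lowest set bit at position 1

1


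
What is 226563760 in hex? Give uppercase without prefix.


226563760 = D8116B0 hex

D8116B0


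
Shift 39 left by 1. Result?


0b100111 << 1 = 0b1001110 = 78

78


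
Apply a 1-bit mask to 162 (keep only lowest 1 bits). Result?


162 & 1 = 0

0


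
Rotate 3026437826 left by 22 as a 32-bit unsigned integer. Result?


Rotate 0b10110100011000111100011011000010 left by 22 (32-bit) = 0b10110000101011010001100011110001 = 2964134129

2964134129


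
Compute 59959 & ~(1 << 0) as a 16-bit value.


59959 & ~(1 << 0) = 59958

59958


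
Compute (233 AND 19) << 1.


Step 1: 233 & 19 = 1
Step 2: 1 << 1 = 2

2


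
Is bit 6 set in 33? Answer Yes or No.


0b100001, bit 6 = 0. No

No


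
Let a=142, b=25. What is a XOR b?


142 ^ 25 = 151

151


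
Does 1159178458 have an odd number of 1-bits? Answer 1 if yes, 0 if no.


0b1000101000101111010100011011010 has 15 ones => parity 1

1


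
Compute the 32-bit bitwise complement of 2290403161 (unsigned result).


~0b10001000100001001100011101011001 = 0b1110111011110110011100010100110 = 2004564134 (32-bit unsigned)

2004564134


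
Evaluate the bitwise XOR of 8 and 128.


0b1000 ^ 0b10000000 = 0b10001000 = 136

136


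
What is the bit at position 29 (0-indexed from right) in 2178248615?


0b10000001110101010110111110100111, position 29 = 0

0


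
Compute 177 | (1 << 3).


177 | (1 << 3) = 177 | 8 = 185

185


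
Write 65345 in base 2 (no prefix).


65345 = 1111111101000001 in binary

1111111101000001


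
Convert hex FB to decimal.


FB hex = 251 decimal

251


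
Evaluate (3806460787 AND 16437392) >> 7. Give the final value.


Step 1: 3806460787 & 16437392 = 14733328
Step 2: 14733328 >> 7 = 115104

115104


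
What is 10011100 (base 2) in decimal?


10011100 in decimal = 156

156


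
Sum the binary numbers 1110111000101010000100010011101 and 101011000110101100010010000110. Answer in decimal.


1110111000101010000100010011101 + 101011000110101100010010000110 = 10100010001011111100110100100011 = 2721041699

2721041699


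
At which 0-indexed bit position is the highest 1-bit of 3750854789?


0b11011111100100011000000010000101. Highest set bit at position 31

31


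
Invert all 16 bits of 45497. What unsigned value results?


45497 ^ 65535 = 20038

20038


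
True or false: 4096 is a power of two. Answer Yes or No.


0b1000000000000. Only one bit set => Yes

Yes


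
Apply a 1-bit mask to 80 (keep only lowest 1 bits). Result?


80 & 1 = 0

0


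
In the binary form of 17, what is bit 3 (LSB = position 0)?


0b10001, position 3 = 0

0


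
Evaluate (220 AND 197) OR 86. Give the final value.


Step 1: 220 & 197 = 196
Step 2: 196 | 86 = 214

214


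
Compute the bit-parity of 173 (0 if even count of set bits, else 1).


0b10101101 has 5 ones => parity 1

1


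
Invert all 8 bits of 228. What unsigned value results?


228 ^ 255 = 27

27


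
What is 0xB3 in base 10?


B3 hex = 179 decimal

179


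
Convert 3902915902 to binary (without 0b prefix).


3902915902 = 11101000101000011100010100111110 in binary

11101000101000011100010100111110


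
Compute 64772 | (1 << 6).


64772 | (1 << 6) = 64772 | 64 = 64836

64836


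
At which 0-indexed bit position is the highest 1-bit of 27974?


0b110110101000110. Highest set bit at position 14

14


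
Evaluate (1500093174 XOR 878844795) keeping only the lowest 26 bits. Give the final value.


Step 1: 1500093174 ^ 878844795 = 1829470605
Step 2: 1829470605 & 67108863 = 17531277

17531277


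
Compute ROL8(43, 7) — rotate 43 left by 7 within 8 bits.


Rotate 0b101011 left by 7 (8-bit) = 0b10010101 = 149

149


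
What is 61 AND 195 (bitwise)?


0b111101 & 0b11000011 = 0b1 = 1

1


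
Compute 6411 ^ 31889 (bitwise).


0b1100100001011 ^ 0b111110010010001 = 0b110010110011010 = 26010

26010


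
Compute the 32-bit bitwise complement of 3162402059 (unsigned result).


~0b10111100011111100110110100001011 = 0b1000011100000011001001011110100 = 1132565236 (32-bit unsigned)

1132565236


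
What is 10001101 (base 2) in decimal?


10001101 in decimal = 141

141


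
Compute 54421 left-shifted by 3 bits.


0b1101010010010101 << 3 = 0b1101010010010101000 = 435368

435368


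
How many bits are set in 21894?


0b101010110000110 has 7 set bits

7


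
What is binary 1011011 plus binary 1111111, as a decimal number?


1011011 + 1111111 = 11011010 = 218

218


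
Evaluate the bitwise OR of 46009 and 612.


0b1011001110111001 | 0b1001100100 = 0b1011001111111101 = 46077

46077


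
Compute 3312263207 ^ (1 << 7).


3312263207 ^ (1 << 7) = 3312263207 ^ 128 = 3312263335

3312263335


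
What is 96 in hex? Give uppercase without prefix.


96 = 60 hex

60


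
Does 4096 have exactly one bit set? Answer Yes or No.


0b1000000000000. Only one bit set => Yes

Yes


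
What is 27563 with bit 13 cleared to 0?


27563 & ~(1 << 13) = 19371

19371


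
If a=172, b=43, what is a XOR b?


172 ^ 43 = 135

135


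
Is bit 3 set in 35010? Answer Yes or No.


0b1000100011000010, bit 3 = 0. No

No


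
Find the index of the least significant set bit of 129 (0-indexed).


0b10000001. Lowest set bit at position 0

0


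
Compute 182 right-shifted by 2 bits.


0b10110110 >> 2 = 0b101101 = 45

45


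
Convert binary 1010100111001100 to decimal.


1010100111001100 in decimal = 43468

43468


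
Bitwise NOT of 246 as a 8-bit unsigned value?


~0b11110110 = 0b1001 = 9 (8-bit unsigned)

9


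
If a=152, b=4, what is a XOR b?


152 ^ 4 = 156

156


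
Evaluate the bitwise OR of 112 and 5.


0b1110000 | 0b101 = 0b1110101 = 117

117


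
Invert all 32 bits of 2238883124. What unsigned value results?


2238883124 ^ 4294967295 = 2056084171

2056084171


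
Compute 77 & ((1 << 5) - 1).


77 & 31 = 13

13


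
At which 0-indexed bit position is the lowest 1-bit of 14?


0b1110. Lowest set bit at position 1

1


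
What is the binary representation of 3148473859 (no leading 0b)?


3148473859 = 10111011101010011110011000000011 in binary

10111011101010011110011000000011


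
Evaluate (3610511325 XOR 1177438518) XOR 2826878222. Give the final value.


Step 1: 3610511325 ^ 1177438518 = 2434420459
Step 2: 2434420459 ^ 2826878222 = 962917349

962917349


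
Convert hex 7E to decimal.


7E hex = 126 decimal

126


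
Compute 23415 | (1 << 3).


23415 | (1 << 3) = 23415 | 8 = 23423

23423


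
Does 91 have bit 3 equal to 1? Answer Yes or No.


0b1011011, bit 3 = 1. Yes

Yes


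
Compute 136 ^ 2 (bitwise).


0b10001000 ^ 0b10 = 0b10001010 = 138

138


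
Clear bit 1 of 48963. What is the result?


48963 & ~(1 << 1) = 48961

48961


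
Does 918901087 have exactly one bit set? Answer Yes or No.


0b110110110001010101000101011111. Multiple bits set => No

No


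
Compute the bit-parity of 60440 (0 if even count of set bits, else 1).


0b1110110000011000 has 7 ones => parity 1

1


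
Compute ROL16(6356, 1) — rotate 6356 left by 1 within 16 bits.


Rotate 0b1100011010100 left by 1 (16-bit) = 0b11000110101000 = 12712

12712


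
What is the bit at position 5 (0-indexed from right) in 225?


0b11100001, position 5 = 1

1


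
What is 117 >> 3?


0b1110101 >> 3 = 0b1110 = 14

14


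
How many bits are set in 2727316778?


0b10100010100011111000110100101010 has 15 set bits

15


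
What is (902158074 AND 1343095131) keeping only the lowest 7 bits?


Step 1: 902158074 & 1343095131 = 268697690
Step 2: 268697690 & 127 = 90

90


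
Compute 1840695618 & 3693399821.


0b1101101101101101100100101000010 & 0b11011100001001001100111100001101 = 0b1001100001001001100100100000000 = 1277479168

1277479168


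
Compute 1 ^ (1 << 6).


1 ^ (1 << 6) = 1 ^ 64 = 65

65


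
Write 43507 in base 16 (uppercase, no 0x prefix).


43507 = A9F3 hex

A9F3


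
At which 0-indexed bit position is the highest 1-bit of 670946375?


0b100111111111011101010001000111. Highest set bit at position 29

29


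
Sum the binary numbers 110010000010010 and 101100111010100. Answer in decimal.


110010000010010 + 101100111010100 = 1011110111100110 = 48614

48614


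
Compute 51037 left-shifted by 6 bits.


0b1100011101011101 << 6 = 0b1100011101011101000000 = 3266368

3266368


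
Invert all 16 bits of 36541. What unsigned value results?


36541 ^ 65535 = 28994

28994


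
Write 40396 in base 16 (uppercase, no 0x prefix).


40396 = 9DCC hex

9DCC


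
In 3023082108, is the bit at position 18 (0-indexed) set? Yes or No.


0b10110100001100001001001001111100, bit 18 = 0. No

No


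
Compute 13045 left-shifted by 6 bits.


0b11001011110101 << 6 = 0b11001011110101000000 = 834880

834880


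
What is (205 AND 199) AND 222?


Step 1: 205 & 199 = 197
Step 2: 197 & 222 = 196

196


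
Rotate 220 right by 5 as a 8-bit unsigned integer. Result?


Rotate 0b11011100 right by 5 (8-bit) = 0b11100110 = 230

230


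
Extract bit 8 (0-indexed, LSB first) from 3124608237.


0b10111010001111011011110011101101, position 8 = 0

0


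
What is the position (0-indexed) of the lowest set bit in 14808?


0b11100111011000. Lowest set bit at position 3

3


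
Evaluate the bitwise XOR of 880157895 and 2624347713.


0b110100011101100010010011000111 ^ 0b10011100011011000101111001000001 = 0b10101000000110100111101010000110 = 2820307590

2820307590


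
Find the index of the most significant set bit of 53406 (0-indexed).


0b1101000010011110. Highest set bit at position 15

15


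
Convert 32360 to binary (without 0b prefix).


32360 = 111111001101000 in binary

111111001101000


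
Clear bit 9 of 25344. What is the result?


25344 & ~(1 << 9) = 24832

24832


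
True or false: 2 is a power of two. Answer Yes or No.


0b10. Only one bit set => Yes

Yes


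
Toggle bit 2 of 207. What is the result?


207 ^ (1 << 2) = 207 ^ 4 = 203

203


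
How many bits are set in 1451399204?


0b1010110100000101001100000100100 has 11 set bits

11


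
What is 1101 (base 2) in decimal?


1101 in decimal = 13

13


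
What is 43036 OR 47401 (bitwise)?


0b1010100000011100 | 0b1011100100101001 = 0b1011100100111101 = 47421

47421


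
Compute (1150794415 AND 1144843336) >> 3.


Step 1: 1150794415 & 1144843336 = 1142204424
Step 2: 1142204424 >> 3 = 142775553

142775553


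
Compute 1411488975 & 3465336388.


0b1010100001000011001110011001111 & 0b11001110100011001101011001000100 = 0b1000100000000001001010001000100 = 1140888644

1140888644


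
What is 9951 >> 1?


0b10011011011111 >> 1 = 0b1001101101111 = 4975

4975


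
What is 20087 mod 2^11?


20087 & 2047 = 1655

1655


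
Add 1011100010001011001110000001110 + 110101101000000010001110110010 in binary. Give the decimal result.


1011100010001011001110000001110 + 110101101000000010001110110010 = 10010001111001011011111111000000 = 2447753152

2447753152


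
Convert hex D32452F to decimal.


D32452F hex = 221398319 decimal

221398319


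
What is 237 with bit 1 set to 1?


237 | (1 << 1) = 237 | 2 = 239

239


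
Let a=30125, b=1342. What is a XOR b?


30125 ^ 1342 = 28819

28819


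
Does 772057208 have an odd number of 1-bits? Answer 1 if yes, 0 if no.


0b101110000001001010100001111000 has 12 ones => parity 0

0


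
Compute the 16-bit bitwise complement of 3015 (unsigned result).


~0b101111000111 = 0b1111010000111000 = 62520 (16-bit unsigned)

62520


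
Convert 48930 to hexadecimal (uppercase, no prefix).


48930 = BF22 hex

BF22


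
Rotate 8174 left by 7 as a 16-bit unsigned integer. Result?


Rotate 0b1111111101110 left by 7 (16-bit) = 0b1111011100001111 = 63247

63247


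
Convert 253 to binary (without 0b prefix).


253 = 11111101 in binary

11111101


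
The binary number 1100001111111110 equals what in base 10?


1100001111111110 in decimal = 50174

50174


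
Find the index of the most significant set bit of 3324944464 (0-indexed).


0b11000110001011101010000001010000. Highest set bit at position 31

31


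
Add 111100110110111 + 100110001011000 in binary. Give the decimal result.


111100110110111 + 100110001011000 = 1100011000001111 = 50703

50703


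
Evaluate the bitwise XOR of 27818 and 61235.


0b110110010101010 ^ 0b1110111100110011 = 0b1000001110011001 = 33689

33689


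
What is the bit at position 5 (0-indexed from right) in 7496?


0b1110101001000, position 5 = 0

0


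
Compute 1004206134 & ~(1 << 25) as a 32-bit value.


1004206134 & ~(1 << 25) = 970651702

970651702


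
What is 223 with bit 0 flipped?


223 ^ (1 << 0) = 223 ^ 1 = 222

222


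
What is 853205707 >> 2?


0b110010110110101110001011001011 >> 2 = 0b1100101101101011100010110010 = 213301426

213301426


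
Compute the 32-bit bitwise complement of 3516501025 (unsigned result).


~0b11010001100110011000110000100001 = 0b101110011001100111001111011110 = 778466270 (32-bit unsigned)

778466270


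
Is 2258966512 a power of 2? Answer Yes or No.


0b10000110101001010001011111110000. Multiple bits set => No

No


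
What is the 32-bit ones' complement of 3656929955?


3656929955 ^ 4294967295 = 638037340

638037340


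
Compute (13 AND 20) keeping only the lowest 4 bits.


Step 1: 13 & 20 = 4
Step 2: 4 & 15 = 4

4


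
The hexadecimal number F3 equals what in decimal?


F3 hex = 243 decimal

243


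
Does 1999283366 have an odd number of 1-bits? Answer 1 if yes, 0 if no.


0b1110111001010101010010010100110 has 16 ones => parity 0

0


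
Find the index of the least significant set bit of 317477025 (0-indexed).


0b10010111011000101000010100001. Lowest set bit at position 0

0


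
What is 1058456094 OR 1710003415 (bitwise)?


0b111111000101101100001000011110 | 0b1100101111011001001010011010111 = 0b1111111111111101101011011011111 = 2147407583

2147407583


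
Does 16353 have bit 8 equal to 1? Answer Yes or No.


0b11111111100001, bit 8 = 1. Yes

Yes


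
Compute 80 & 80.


0b1010000 & 0b1010000 = 0b1010000 = 80

80


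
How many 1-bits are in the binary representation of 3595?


0b111000001011 has 6 set bits

6


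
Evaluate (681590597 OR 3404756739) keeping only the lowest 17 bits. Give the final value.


Step 1: 681590597 | 3404756739 = 3941629767
Step 2: 3941629767 & 131071 = 32583

32583


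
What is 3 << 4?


0b11 << 4 = 0b110000 = 48

48


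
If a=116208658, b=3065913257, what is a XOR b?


116208658 ^ 3065913257 = 2958240699

2958240699


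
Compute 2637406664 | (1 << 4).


2637406664 | (1 << 4) = 2637406664 | 16 = 2637406680

2637406680


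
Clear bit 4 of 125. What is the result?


125 & ~(1 << 4) = 109

109


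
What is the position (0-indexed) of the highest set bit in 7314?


0b1110010010010. Highest set bit at position 12

12


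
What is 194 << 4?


0b11000010 << 4 = 0b110000100000 = 3104

3104


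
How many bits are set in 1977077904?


0b1110101110101111101000010010000 has 16 set bits

16


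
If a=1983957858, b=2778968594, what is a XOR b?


1983957858 ^ 2778968594 = 3554900336

3554900336


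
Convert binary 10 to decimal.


10 in decimal = 2

2


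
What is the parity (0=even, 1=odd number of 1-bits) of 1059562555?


0b111111001001111010010000111011 has 18 ones => parity 0

0


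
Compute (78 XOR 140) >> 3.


Step 1: 78 ^ 140 = 194
Step 2: 194 >> 3 = 24

24


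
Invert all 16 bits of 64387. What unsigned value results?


64387 ^ 65535 = 1148

1148


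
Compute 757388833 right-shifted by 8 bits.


0b101101001001001101011000100001 >> 8 = 0b1011010010010011010110 = 2958550

2958550


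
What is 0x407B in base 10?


407B hex = 16507 decimal

16507


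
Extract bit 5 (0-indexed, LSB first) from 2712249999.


0b10100001101010011010011010001111, position 5 = 0

0


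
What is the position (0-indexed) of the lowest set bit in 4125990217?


0b11110101111011011001110101001001. Lowest set bit at position 0

0


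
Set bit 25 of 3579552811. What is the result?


3579552811 | (1 << 25) = 3579552811 | 33554432 = 3613107243

3613107243


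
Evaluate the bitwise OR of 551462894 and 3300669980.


0b100000110111101010011111101110 | 0b11000100101111000011101000011100 = 0b11100100111111101011111111111110 = 3841900542

3841900542


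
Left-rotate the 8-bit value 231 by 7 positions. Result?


Rotate 0b11100111 left by 7 (8-bit) = 0b11110011 = 243

243


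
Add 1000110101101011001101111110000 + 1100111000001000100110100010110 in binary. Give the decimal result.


1000110101101011001101111110000 + 1100111000001000100110100010110 = 10101101101110011110100100000110 = 2914642182

2914642182


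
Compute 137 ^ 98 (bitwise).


0b10001001 ^ 0b1100010 = 0b11101011 = 235

235


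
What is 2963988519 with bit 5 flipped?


2963988519 ^ (1 << 5) = 2963988519 ^ 32 = 2963988487

2963988487


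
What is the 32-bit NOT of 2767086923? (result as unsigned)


~0b10100100111011100110010101001011 = 0b1011011000100011001101010110100 = 1527880372 (32-bit unsigned)

1527880372


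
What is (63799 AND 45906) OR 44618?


Step 1: 63799 & 45906 = 45330
Step 2: 45330 | 44618 = 48986

48986


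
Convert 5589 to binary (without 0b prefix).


5589 = 1010111010101 in binary

1010111010101


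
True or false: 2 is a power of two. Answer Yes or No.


0b10. Only one bit set => Yes

Yes


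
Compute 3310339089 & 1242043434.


0b11000101010011111100010000010001 & 0b1001010000010000001010000101010 = 0b1000000000010000000010000000000 = 1074267136

1074267136


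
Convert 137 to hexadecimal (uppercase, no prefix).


137 = 89 hex

89


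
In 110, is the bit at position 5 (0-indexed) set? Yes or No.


0b1101110, bit 5 = 1. Yes

Yes


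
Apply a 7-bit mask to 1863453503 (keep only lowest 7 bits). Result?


1863453503 & 127 = 63

63


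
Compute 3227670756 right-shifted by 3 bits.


0b11000000011000100101100011100100 >> 3 = 0b11000000011000100101100011100 = 403458844

403458844


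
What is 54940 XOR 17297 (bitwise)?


0b1101011010011100 ^ 0b100001110010001 = 0b1001010100001101 = 38157

38157


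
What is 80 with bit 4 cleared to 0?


80 & ~(1 << 4) = 64

64


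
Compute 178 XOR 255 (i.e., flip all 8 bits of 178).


178 ^ 255 = 77

77


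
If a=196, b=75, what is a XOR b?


196 ^ 75 = 143

143


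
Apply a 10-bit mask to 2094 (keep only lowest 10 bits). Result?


2094 & 1023 = 46

46


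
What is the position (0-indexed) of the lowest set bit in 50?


0b110010. Lowest set bit at position 1

1


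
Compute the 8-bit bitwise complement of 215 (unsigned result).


~0b11010111 = 0b101000 = 40 (8-bit unsigned)

40


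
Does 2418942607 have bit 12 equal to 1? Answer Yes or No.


0b10010000001011100010001010001111, bit 12 = 0. No

No


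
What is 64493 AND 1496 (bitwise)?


0b1111101111101101 & 0b10111011000 = 0b111001000 = 456

456


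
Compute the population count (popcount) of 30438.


0b111011011100110 has 10 set bits

10


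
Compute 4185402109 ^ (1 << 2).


4185402109 ^ (1 << 2) = 4185402109 ^ 4 = 4185402105

4185402105


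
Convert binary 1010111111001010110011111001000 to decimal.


1010111111001010110011111001000 in decimal = 1474652104

1474652104


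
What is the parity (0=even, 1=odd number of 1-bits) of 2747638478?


0b10100011110001011010001011001110 has 16 ones => parity 0

0


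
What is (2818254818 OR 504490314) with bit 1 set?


Step 1: 2818254818 | 504490314 = 3220959210
Step 2: 3220959210 | (1 << 1) = 3220959210 | 2 = 3220959210

3220959210


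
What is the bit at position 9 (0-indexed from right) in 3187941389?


0b10111110000001000010000000001101, position 9 = 0

0


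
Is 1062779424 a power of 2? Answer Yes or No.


0b111111010110001011101000100000. Multiple bits set => No

No


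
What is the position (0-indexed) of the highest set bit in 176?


0b10110000. Highest set bit at position 7

7
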